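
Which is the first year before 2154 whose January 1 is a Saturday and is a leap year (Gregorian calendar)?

Jan 1 advances by 2 weekdays after a leap year and by 1 after a common year.
2154: Jan 1 is Tuesday.
2153: Monday
2152: Saturday (leap)
2152 begins on a Saturday and is a leap year.

2152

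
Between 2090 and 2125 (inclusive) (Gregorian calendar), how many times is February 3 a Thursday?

Track February 3's weekday year by year (advancing +1, or +2 across a Feb 29):
  2090: Fri  2091: Sat (+1)  2092: Sun (+1)  2093: Tue (+2)  2094: Wed (+1)
  2095: Thu (+1) ✓  2096: Fri (+1)  2097: Sun (+2)  2098: Mon (+1)  2099: Tue (+1)
  2100: Wed (+1)  2101: Thu (+1) ✓  2102: Fri (+1)  2103: Sat (+1)  … (8 more years) …
  2112: Wed (+1)  2113: Fri (+2)  2114: Sat (+1)  2115: Sun (+1)  2116: Mon (+1)
  2117: Wed (+2)  2118: Thu (+1) ✓  2119: Fri (+1)  2120: Sat (+1)  2121: Mon (+2)
  2122: Tue (+1)  2123: Wed (+1)  2124: Thu (+1) ✓  2125: Sat (+2)
Thursday years: 2095, 2101, 2107, 2118, 2124 — 5 in total.

5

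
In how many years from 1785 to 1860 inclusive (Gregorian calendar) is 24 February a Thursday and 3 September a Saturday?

9

Check each year's weekday for 24 February and 3 September:
  1785: Thu/Sat ✓  1786: Fri/Sun  1787: Sat/Mon  1788: Sun/Wed  1789: Tue/Thu  1790: Wed/Fri  1791: Thu/Sat ✓  1792: Fri/Mon  1793: Sun/Tue  1794: Mon/Wed  1795: Tue/Thu  1796: Wed/Sat  1797: Fri/Sun  1798: Sat/Mon  …(48 more)…  1847: Wed/Fri  1848: Thu/Sun  1849: Sat/Mon  1850: Sun/Tue  1851: Mon/Wed  1852: Tue/Fri  1853: Thu/Sat ✓  1854: Fri/Sun  1855: Sat/Mon  1856: Sun/Wed  1857: Tue/Thu  1858: Wed/Fri  1859: Thu/Sat ✓  1860: Fri/Mon
Both conditions hold in: 1785, 1791, 1803, 1814, 1825, 1831, 1842, 1853, 1859 — 9.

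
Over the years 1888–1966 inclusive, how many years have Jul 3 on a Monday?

Track Jul 3's weekday year by year (advancing +1, or +2 across a Feb 29):
  1888: Tue  1889: Wed (+1)  1890: Thu (+1)  1891: Fri (+1)  1892: Sun (+2)
  1893: Mon (+1) ✓  1894: Tue (+1)  1895: Wed (+1)  1896: Fri (+2)  1897: Sat (+1)
  1898: Sun (+1)  1899: Mon (+1) ✓  1900: Tue (+1)  1901: Wed (+1)  … (51 more years) …
  1953: Fri (+1)  1954: Sat (+1)  1955: Sun (+1)  1956: Tue (+2)  1957: Wed (+1)
  1958: Thu (+1)  1959: Fri (+1)  1960: Sun (+2)  1961: Mon (+1) ✓  1962: Tue (+1)
  1963: Wed (+1)  1964: Fri (+2)  1965: Sat (+1)  1966: Sun (+1)
Monday years: 1893, 1899, 1905, 1911, 1916, 1922, 1933, 1939, 1944, 1950, 1961 — 11 in total.

11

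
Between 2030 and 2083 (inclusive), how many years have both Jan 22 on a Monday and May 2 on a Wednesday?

5

Check each year's weekday for Jan 22 and May 2:
  2030: Tue/Thu  2031: Wed/Fri  2032: Thu/Sun  2033: Sat/Mon  2034: Sun/Tue  2035: Mon/Wed ✓  2036: Tue/Fri  2037: Thu/Sat  2038: Fri/Sun  2039: Sat/Mon  2040: Sun/Wed  2041: Tue/Thu  2042: Wed/Fri  2043: Thu/Sat  …(26 more)…  2070: Wed/Fri  2071: Thu/Sat  2072: Fri/Mon  2073: Sun/Tue  2074: Mon/Wed ✓  2075: Tue/Thu  2076: Wed/Sat  2077: Fri/Sun  2078: Sat/Mon  2079: Sun/Tue  2080: Mon/Thu  2081: Wed/Fri  2082: Thu/Sat  2083: Fri/Sun
Both conditions hold in: 2035, 2046, 2057, 2063, 2074 — 5.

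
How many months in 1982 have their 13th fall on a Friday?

Check the 13th of each month of 1982: Jan 13: Wed, Feb 13: Sat, Mar 13: Sat, Apr 13: Tue, May 13: Thu, Jun 13: Sun, Jul 13: Tue, Aug 13: Fri, Sep 13: Mon, Oct 13: Wed, Nov 13: Sat, Dec 13: Mon.
Friday occurs in August — 1 month.

1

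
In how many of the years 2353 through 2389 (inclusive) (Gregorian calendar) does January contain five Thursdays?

16

January has 31 days; it has five Thursdays when Thursday falls among the first (month-length − 28) days — i.e. when January 1 is one of Thursday/Wednesday/Tuesday.
January 1 by year: 2353:Thu✓ 2354:Fri 2355:Sat 2356:Sun 2357:Tue✓ 2358:Wed✓ 2359:Thu✓ 2360:Fri 2361:Sun 2362:Mon 2363:Tue✓ 2364:Wed✓ 2365:Fri 2366:Sat 2367:Sun …(7 more)… 2375:Wed✓ 2376:Thu✓ 2377:Sat 2378:Sun 2379:Mon 2380:Tue✓ 2381:Thu✓ 2382:Fri 2383:Sat 2384:Sun 2385:Tue✓ 2386:Wed✓ 2387:Thu✓ 2388:Fri 2389:Sun
Years with five Thursdays: 2353, 2357, 2358, 2359, 2363, 2364, 2369, 2370, 2374, 2375, 2376, 2380, 2381, 2385, 2386, 2387 → 16.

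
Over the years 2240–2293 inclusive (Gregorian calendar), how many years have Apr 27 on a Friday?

7

Track Apr 27's weekday year by year (advancing +1, or +2 across a Feb 29):
  2240: Mon  2241: Tue (+1)  2242: Wed (+1)  2243: Thu (+1)  2244: Sat (+2)
  2245: Sun (+1)  2246: Mon (+1)  2247: Tue (+1)  2248: Thu (+2)  2249: Fri (+1) ✓
  2250: Sat (+1)  2251: Sun (+1)  2252: Tue (+2)  2253: Wed (+1)  … (26 more years) …
  2280: Tue (+2)  2281: Wed (+1)  2282: Thu (+1)  2283: Fri (+1) ✓  2284: Sun (+2)
  2285: Mon (+1)  2286: Tue (+1)  2287: Wed (+1)  2288: Fri (+2) ✓  2289: Sat (+1)
  2290: Sun (+1)  2291: Mon (+1)  2292: Wed (+2)  2293: Thu (+1)
Friday years: 2249, 2255, 2260, 2266, 2277, 2283, 2288 — 7 in total.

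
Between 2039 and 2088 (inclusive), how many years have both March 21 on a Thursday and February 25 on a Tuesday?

0

Check each year's weekday for March 21 and February 25:
  2039: Mon/Fri  2040: Wed/Sat  2041: Thu/Mon  2042: Fri/Tue  2043: Sat/Wed  2044: Mon/Thu  2045: Tue/Sat  2046: Wed/Sun  2047: Thu/Mon  2048: Sat/Tue  2049: Sun/Thu  2050: Mon/Fri  2051: Tue/Sat  2052: Thu/Sun  …(22 more)…  2075: Thu/Mon  2076: Sat/Tue  2077: Sun/Thu  2078: Mon/Fri  2079: Tue/Sat  2080: Thu/Sun  2081: Fri/Tue  2082: Sat/Wed  2083: Sun/Thu  2084: Tue/Fri  2085: Wed/Sun  2086: Thu/Mon  2087: Fri/Tue  2088: Sun/Wed
Both conditions hold in: no year — 0.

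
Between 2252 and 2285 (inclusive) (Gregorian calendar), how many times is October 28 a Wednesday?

5

Track October 28's weekday year by year (advancing +1, or +2 across a Feb 29):
  2252: Thu  2253: Fri (+1)  2254: Sat (+1)  2255: Sun (+1)  2256: Tue (+2)
  2257: Wed (+1) ✓  2258: Thu (+1)  2259: Fri (+1)  2260: Sun (+2)  2261: Mon (+1)
  2262: Tue (+1)  2263: Wed (+1) ✓  2264: Fri (+2)  2265: Sat (+1)  … (6 more years) …
  2272: Mon (+2)  2273: Tue (+1)  2274: Wed (+1) ✓  2275: Thu (+1)  2276: Sat (+2)
  2277: Sun (+1)  2278: Mon (+1)  2279: Tue (+1)  2280: Thu (+2)  2281: Fri (+1)
  2282: Sat (+1)  2283: Sun (+1)  2284: Tue (+2)  2285: Wed (+1) ✓
Wednesday years: 2257, 2263, 2268, 2274, 2285 — 5 in total.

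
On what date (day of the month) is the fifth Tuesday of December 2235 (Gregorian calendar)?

29

December 1, 2235 is a Tuesday, so the first Tuesday is the 1st.
The fifth Tuesday is 1 + 28 = 29.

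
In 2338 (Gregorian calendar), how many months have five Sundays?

4

A month of length L has five Sundays iff its first Sunday is on day ≤ L−28 (so day 1–3 in a 31-day month, 1–2 in a 30-day month, day 1 in a leap February).
Checking each month of 2338: Jan starts Sat (31d) ✓; Feb starts Tue (28d); Mar starts Tue (31d); Apr starts Fri (30d); May starts Sun (31d) ✓; Jun starts Wed (30d); Jul starts Fri (31d) ✓; Aug starts Mon (31d); Sep starts Thu (30d); Oct starts Sat (31d) ✓; Nov starts Tue (30d); Dec starts Thu (31d).
Five-Sunday months: January, May, July, October → 4.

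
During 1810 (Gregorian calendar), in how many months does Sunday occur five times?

A month of length L has five Sundays iff its first Sunday is on day ≤ L−28 (so day 1–3 in a 31-day month, 1–2 in a 30-day month, day 1 in a leap February).
Checking each month of 1810: Jan starts Mon (31d); Feb starts Thu (28d); Mar starts Thu (31d); Apr starts Sun (30d) ✓; May starts Tue (31d); Jun starts Fri (30d); Jul starts Sun (31d) ✓; Aug starts Wed (31d); Sep starts Sat (30d) ✓; Oct starts Mon (31d); Nov starts Thu (30d); Dec starts Sat (31d) ✓.
Five-Sunday months: April, July, September, December → 4.

4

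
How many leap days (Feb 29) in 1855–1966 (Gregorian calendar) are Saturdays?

5

Leap years in 1855–1966: 27 of them.
Feb 29 weekday advances by 5 (mod 7) from one leap year to the next four years later (or differs when a century non-leap intervenes).
Leap-day weekdays: 1856:Fri 1860:Wed 1864:Mon 1868:Sat✓ 1872:Thu 1876:Tue 1880:Sun 1884:Fri 1888:Wed 1892:Mon 1896:Sat✓ 1904:Mon 1908:Sat✓ 1912:Thu 1916:Tue 1920:Sun 1924:Fri 1928:Wed 1932:Mon 1936:Sat✓ 1940:Thu 1944:Tue 1948:Sun 1952:Fri 1956:Wed 1960:Mon 1964:Sat✓
Saturday: 1868, 1896, 1908, 1936, 1964 → 5.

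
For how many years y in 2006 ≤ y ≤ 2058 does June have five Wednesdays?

June has 30 days; it has five Wednesdays when Wednesday falls among the first (month-length − 28) days — i.e. when June 1 is one of Wednesday/Tuesday.
June 1 by year: 2006:Thu 2007:Fri 2008:Sun 2009:Mon 2010:Tue✓ 2011:Wed✓ 2012:Fri 2013:Sat 2014:Sun 2015:Mon 2016:Wed✓ 2017:Thu 2018:Fri 2019:Sat 2020:Mon …(23 more)… 2044:Wed✓ 2045:Thu 2046:Fri 2047:Sat 2048:Mon 2049:Tue✓ 2050:Wed✓ 2051:Thu 2052:Sat 2053:Sun 2054:Mon 2055:Tue✓ 2056:Thu 2057:Fri 2058:Sat
Years with five Wednesdays: 2010, 2011, 2016, 2021, 2022, 2027, 2032, 2033, 2038, 2039, 2044, 2049, 2050, 2055 → 14.

14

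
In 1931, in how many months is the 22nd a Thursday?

Check the 22nd of each month of 1931: Jan 22: Thu, Feb 22: Sun, Mar 22: Sun, Apr 22: Wed, May 22: Fri, Jun 22: Mon, Jul 22: Wed, Aug 22: Sat, Sep 22: Tue, Oct 22: Thu, Nov 22: Sun, Dec 22: Tue.
Thursday occurs in January, October — 2 months.

2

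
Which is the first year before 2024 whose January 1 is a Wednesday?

Jan 1 advances by 2 weekdays after a leap year and by 1 after a common year.
2024: Jan 1 is Monday (leap).
2023: Sunday
2022: Saturday
2021: Friday
2020: Wednesday (leap)
2020 begins on a Wednesday

2020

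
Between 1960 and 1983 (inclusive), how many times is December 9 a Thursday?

Track December 9's weekday year by year (advancing +1, or +2 across a Feb 29):
  1960: Fri  1961: Sat (+1)  1962: Sun (+1)  1963: Mon (+1)  1964: Wed (+2)
  1965: Thu (+1) ✓  1966: Fri (+1)  1967: Sat (+1)  1968: Mon (+2)  1969: Tue (+1)
  1970: Wed (+1)  1971: Thu (+1) ✓  1972: Sat (+2)  1973: Sun (+1)  1974: Mon (+1)
  1975: Tue (+1)  1976: Thu (+2) ✓  1977: Fri (+1)  1978: Sat (+1)  1979: Sun (+1)
  1980: Tue (+2)  1981: Wed (+1)  1982: Thu (+1) ✓  1983: Fri (+1)
Thursday years: 1965, 1971, 1976, 1982 — 4 in total.

4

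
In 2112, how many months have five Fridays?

A month of length L has five Fridays iff its first Friday is on day ≤ L−28 (so day 1–3 in a 31-day month, 1–2 in a 30-day month, day 1 in a leap February).
Checking each month of 2112: Jan starts Fri (31d) ✓; Feb starts Mon (29d); Mar starts Tue (31d); Apr starts Fri (30d) ✓; May starts Sun (31d); Jun starts Wed (30d); Jul starts Fri (31d) ✓; Aug starts Mon (31d); Sep starts Thu (30d) ✓; Oct starts Sat (31d); Nov starts Tue (30d); Dec starts Thu (31d) ✓.
Five-Friday months: January, April, July, September, December → 5.

5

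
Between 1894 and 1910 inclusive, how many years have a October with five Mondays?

October has 31 days; it has five Mondays when Monday falls among the first (month-length − 28) days — i.e. when October 1 is one of Monday/Sunday/Saturday.
October 1 by year: 1894:Mon✓ 1895:Tue 1896:Thu 1897:Fri 1898:Sat✓ 1899:Sun✓ 1900:Mon✓ 1901:Tue 1902:Wed 1903:Thu 1904:Sat✓ 1905:Sun✓ 1906:Mon✓ 1907:Tue 1908:Thu 1909:Fri 1910:Sat✓
Years with five Mondays: 1894, 1898, 1899, 1900, 1904, 1905, 1906, 1910 → 8.

8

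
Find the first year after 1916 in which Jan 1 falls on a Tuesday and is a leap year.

Jan 1 advances by 2 weekdays after a leap year and by 1 after a common year.
1916: Jan 1 is Saturday (leap).
1917: Monday
1918: Tuesday
1919: Wednesday
1920: Thursday (leap)
1921: Saturday
1922: Sunday
1923: Monday
1924: Tuesday (leap)
1924 begins on a Tuesday and is a leap year.

1924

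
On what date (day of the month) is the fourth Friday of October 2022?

October 1, 2022 is a Saturday, so the first Friday is the 7th.
The fourth Friday is 7 + 21 = 28.

28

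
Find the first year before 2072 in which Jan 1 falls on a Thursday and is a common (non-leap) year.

Jan 1 advances by 2 weekdays after a leap year and by 1 after a common year.
2072: Jan 1 is Friday (leap).
2071: Thursday
2071 begins on a Thursday and is a common year.

2071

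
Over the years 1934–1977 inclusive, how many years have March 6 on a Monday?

6

Track March 6's weekday year by year (advancing +1, or +2 across a Feb 29):
  1934: Tue  1935: Wed (+1)  1936: Fri (+2)  1937: Sat (+1)  1938: Sun (+1)
  1939: Mon (+1) ✓  1940: Wed (+2)  1941: Thu (+1)  1942: Fri (+1)  1943: Sat (+1)
  1944: Mon (+2) ✓  1945: Tue (+1)  1946: Wed (+1)  1947: Thu (+1)  … (16 more years) …
  1964: Fri (+2)  1965: Sat (+1)  1966: Sun (+1)  1967: Mon (+1) ✓  1968: Wed (+2)
  1969: Thu (+1)  1970: Fri (+1)  1971: Sat (+1)  1972: Mon (+2) ✓  1973: Tue (+1)
  1974: Wed (+1)  1975: Thu (+1)  1976: Sat (+2)  1977: Sun (+1)
Monday years: 1939, 1944, 1950, 1961, 1967, 1972 — 6 in total.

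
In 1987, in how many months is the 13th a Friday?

3

Check the 13th of each month of 1987: Jan 13: Tue, Feb 13: Fri, Mar 13: Fri, Apr 13: Mon, May 13: Wed, Jun 13: Sat, Jul 13: Mon, Aug 13: Thu, Sep 13: Sun, Oct 13: Tue, Nov 13: Fri, Dec 13: Sun.
Friday occurs in February, March, November — 3 months.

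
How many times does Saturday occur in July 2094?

July 2094 has 31 days and begins on Thursday.
The first Saturday is July 3.
Saturdays fall on 3, 10, 17, 24, 31 — that's 5.

5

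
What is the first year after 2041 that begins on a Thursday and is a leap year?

Jan 1 advances by 2 weekdays after a leap year and by 1 after a common year.
2041: Jan 1 is Tuesday.
2042: Wednesday
2043: Thursday
2044: Friday (leap)
2045: Sunday
2046: Monday
2047: Tuesday
2048: Wednesday (leap)
2049: Friday
2050: Saturday
2051: Sunday
2052: Monday (leap)
2053: Wednesday
2054: Thursday
2055: Friday
2056: Saturday (leap)
2057: Monday
2058: Tuesday
2059: Wednesday
2060: Thursday (leap)
2060 begins on a Thursday and is a leap year.

2060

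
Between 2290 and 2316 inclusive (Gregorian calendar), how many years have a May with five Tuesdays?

May has 31 days; it has five Tuesdays when Tuesday falls among the first (month-length − 28) days — i.e. when May 1 is one of Tuesday/Monday/Sunday.
May 1 by year: 2290:Thu 2291:Fri 2292:Sun✓ 2293:Mon✓ 2294:Tue✓ 2295:Wed 2296:Fri 2297:Sat 2298:Sun✓ 2299:Mon✓ 2300:Tue✓ 2301:Wed 2302:Thu 2303:Fri 2304:Sun✓ 2305:Mon✓ 2306:Tue✓ 2307:Wed 2308:Fri 2309:Sat 2310:Sun✓ 2311:Mon✓ 2312:Wed 2313:Thu 2314:Fri 2315:Sat 2316:Mon✓
Years with five Tuesdays: 2292, 2293, 2294, 2298, 2299, 2300, 2304, 2305, 2306, 2310, 2311, 2316 → 12.

12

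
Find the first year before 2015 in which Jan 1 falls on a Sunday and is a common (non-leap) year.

2006

Jan 1 advances by 2 weekdays after a leap year and by 1 after a common year.
2015: Jan 1 is Thursday.
2014: Wednesday
2013: Tuesday
2012: Sunday (leap)
2011: Saturday
2010: Friday
2009: Thursday
2008: Tuesday (leap)
2007: Monday
2006: Sunday
2006 begins on a Sunday and is a common year.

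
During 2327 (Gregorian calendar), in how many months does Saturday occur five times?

A month of length L has five Saturdays iff its first Saturday is on day ≤ L−28 (so day 1–3 in a 31-day month, 1–2 in a 30-day month, day 1 in a leap February).
Checking each month of 2327: Jan starts Sat (31d) ✓; Feb starts Tue (28d); Mar starts Tue (31d); Apr starts Fri (30d) ✓; May starts Sun (31d); Jun starts Wed (30d); Jul starts Fri (31d) ✓; Aug starts Mon (31d); Sep starts Thu (30d); Oct starts Sat (31d) ✓; Nov starts Tue (30d); Dec starts Thu (31d) ✓.
Five-Saturday months: January, April, July, October, December → 5.

5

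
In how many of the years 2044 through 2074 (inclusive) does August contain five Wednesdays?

August has 31 days; it has five Wednesdays when Wednesday falls among the first (month-length − 28) days — i.e. when August 1 is one of Wednesday/Tuesday/Monday.
August 1 by year: 2044:Mon✓ 2045:Tue✓ 2046:Wed✓ 2047:Thu 2048:Sat 2049:Sun 2050:Mon✓ 2051:Tue✓ 2052:Thu 2053:Fri 2054:Sat 2055:Sun 2056:Tue✓ 2057:Wed✓ 2058:Thu 2059:Fri 2060:Sun 2061:Mon✓ 2062:Tue✓ 2063:Wed✓ 2064:Fri 2065:Sat 2066:Sun 2067:Mon✓ 2068:Wed✓ 2069:Thu 2070:Fri 2071:Sat 2072:Mon✓ 2073:Tue✓ 2074:Wed✓
Years with five Wednesdays: 2044, 2045, 2046, 2050, 2051, 2056, 2057, 2061, 2062, 2063, 2067, 2068, 2072, 2073, 2074 → 15.

15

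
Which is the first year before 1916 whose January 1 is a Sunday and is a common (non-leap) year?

1911

Jan 1 advances by 2 weekdays after a leap year and by 1 after a common year.
1916: Jan 1 is Saturday (leap).
1915: Friday
1914: Thursday
1913: Wednesday
1912: Monday (leap)
1911: Sunday
1911 begins on a Sunday and is a common year.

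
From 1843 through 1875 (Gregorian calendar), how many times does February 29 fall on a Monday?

1

Leap years in 1843–1875: 8 of them.
Feb 29 weekday advances by 5 (mod 7) from one leap year to the next four years later (or differs when a century non-leap intervenes).
Leap-day weekdays: 1844:Thu 1848:Tue 1852:Sun 1856:Fri 1860:Wed 1864:Mon✓ 1868:Sat 1872:Thu
Monday: 1864 → 1.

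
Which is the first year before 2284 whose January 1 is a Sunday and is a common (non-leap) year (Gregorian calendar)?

2282

Jan 1 advances by 2 weekdays after a leap year and by 1 after a common year.
2284: Jan 1 is Tuesday (leap).
2283: Monday
2282: Sunday
2282 begins on a Sunday and is a common year.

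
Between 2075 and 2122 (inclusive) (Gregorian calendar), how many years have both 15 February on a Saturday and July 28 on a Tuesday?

Check each year's weekday for 15 February and July 28:
  2075: Fri/Sun  2076: Sat/Tue ✓  2077: Mon/Wed  2078: Tue/Thu  2079: Wed/Fri  2080: Thu/Sun  2081: Sat/Mon  2082: Sun/Tue  2083: Mon/Wed  2084: Tue/Fri  2085: Thu/Sat  2086: Fri/Sun  2087: Sat/Mon  2088: Sun/Wed  …(20 more)…  2109: Fri/Sun  2110: Sat/Mon  2111: Sun/Tue  2112: Mon/Thu  2113: Wed/Fri  2114: Thu/Sat  2115: Fri/Sun  2116: Sat/Tue ✓  2117: Mon/Wed  2118: Tue/Thu  2119: Wed/Fri  2120: Thu/Sun  2121: Sat/Mon  2122: Sun/Tue
Both conditions hold in: 2076, 2116 — 2.

2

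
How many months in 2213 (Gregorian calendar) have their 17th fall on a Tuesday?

1

Check the 17th of each month of 2213: Jan 17: Sun, Feb 17: Wed, Mar 17: Wed, Apr 17: Sat, May 17: Mon, Jun 17: Thu, Jul 17: Sat, Aug 17: Tue, Sep 17: Fri, Oct 17: Sun, Nov 17: Wed, Dec 17: Fri.
Tuesday occurs in August — 1 month.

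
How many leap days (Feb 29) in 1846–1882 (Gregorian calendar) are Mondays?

Leap years in 1846–1882: 9 of them.
Feb 29 weekday advances by 5 (mod 7) from one leap year to the next four years later (or differs when a century non-leap intervenes).
Leap-day weekdays: 1848:Tue 1852:Sun 1856:Fri 1860:Wed 1864:Mon✓ 1868:Sat 1872:Thu 1876:Tue 1880:Sun
Monday: 1864 → 1.

1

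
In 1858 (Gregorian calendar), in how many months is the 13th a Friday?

1

Check the 13th of each month of 1858: Jan 13: Wed, Feb 13: Sat, Mar 13: Sat, Apr 13: Tue, May 13: Thu, Jun 13: Sun, Jul 13: Tue, Aug 13: Fri, Sep 13: Mon, Oct 13: Wed, Nov 13: Sat, Dec 13: Mon.
Friday occurs in August — 1 month.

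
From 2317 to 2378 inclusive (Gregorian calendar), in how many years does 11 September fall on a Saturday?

Track 11 September's weekday year by year (advancing +1, or +2 across a Feb 29):
  2317: Tue  2318: Wed (+1)  2319: Thu (+1)  2320: Sat (+2) ✓  2321: Sun (+1)
  2322: Mon (+1)  2323: Tue (+1)  2324: Thu (+2)  2325: Fri (+1)  2326: Sat (+1) ✓
  2327: Sun (+1)  2328: Tue (+2)  2329: Wed (+1)  2330: Thu (+1)  … (34 more years) …
  2365: Sat (+1) ✓  2366: Sun (+1)  2367: Mon (+1)  2368: Wed (+2)  2369: Thu (+1)
  2370: Fri (+1)  2371: Sat (+1) ✓  2372: Mon (+2)  2373: Tue (+1)  2374: Wed (+1)
  2375: Thu (+1)  2376: Sat (+2) ✓  2377: Sun (+1)  2378: Mon (+1)
Saturday years: 2320, 2326, 2337, 2343, 2348, 2354, 2365, 2371, 2376 — 9 in total.

9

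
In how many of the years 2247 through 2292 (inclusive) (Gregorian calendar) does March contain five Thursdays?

20

March has 31 days; it has five Thursdays when Thursday falls among the first (month-length − 28) days — i.e. when March 1 is one of Thursday/Wednesday/Tuesday.
March 1 by year: 2247:Mon 2248:Wed✓ 2249:Thu✓ 2250:Fri 2251:Sat 2252:Mon 2253:Tue✓ 2254:Wed✓ 2255:Thu✓ 2256:Sat 2257:Sun 2258:Mon 2259:Tue✓ 2260:Thu✓ 2261:Fri …(16 more)… 2278:Fri 2279:Sat 2280:Mon 2281:Tue✓ 2282:Wed✓ 2283:Thu✓ 2284:Sat 2285:Sun 2286:Mon 2287:Tue✓ 2288:Thu✓ 2289:Fri 2290:Sat 2291:Sun 2292:Tue✓
Years with five Thursdays: 2248, 2249, 2253, 2254, 2255, 2259, 2260, 2264, 2265, 2266, 2270, 2271, 2276, 2277, 2281, 2282, 2283, 2287, 2288, 2292 → 20.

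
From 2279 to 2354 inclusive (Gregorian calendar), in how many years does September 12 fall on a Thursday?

Track September 12's weekday year by year (advancing +1, or +2 across a Feb 29):
  2279: Fri  2280: Sun (+2)  2281: Mon (+1)  2282: Tue (+1)  2283: Wed (+1)
  2284: Fri (+2)  2285: Sat (+1)  2286: Sun (+1)  2287: Mon (+1)  2288: Wed (+2)
  2289: Thu (+1) ✓  2290: Fri (+1)  2291: Sat (+1)  2292: Mon (+2)  … (48 more years) …
  2341: Fri (+1)  2342: Sat (+1)  2343: Sun (+1)  2344: Tue (+2)  2345: Wed (+1)
  2346: Thu (+1) ✓  2347: Fri (+1)  2348: Sun (+2)  2349: Mon (+1)  2350: Tue (+1)
  2351: Wed (+1)  2352: Fri (+2)  2353: Sat (+1)  2354: Sun (+1)
Thursday years: 2289, 2295, 2301, 2307, 2312, 2318, 2329, 2335, 2340, 2346 — 10 in total.

10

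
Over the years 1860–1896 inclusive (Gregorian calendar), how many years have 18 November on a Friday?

Track 18 November's weekday year by year (advancing +1, or +2 across a Feb 29):
  1860: Sun  1861: Mon (+1)  1862: Tue (+1)  1863: Wed (+1)  1864: Fri (+2) ✓
  1865: Sat (+1)  1866: Sun (+1)  1867: Mon (+1)  1868: Wed (+2)  1869: Thu (+1)
  1870: Fri (+1) ✓  1871: Sat (+1)  1872: Mon (+2)  1873: Tue (+1)  … (9 more years) …
  1883: Sun (+1)  1884: Tue (+2)  1885: Wed (+1)  1886: Thu (+1)  1887: Fri (+1) ✓
  1888: Sun (+2)  1889: Mon (+1)  1890: Tue (+1)  1891: Wed (+1)  1892: Fri (+2) ✓
  1893: Sat (+1)  1894: Sun (+1)  1895: Mon (+1)  1896: Wed (+2)
Friday years: 1864, 1870, 1881, 1887, 1892 — 5 in total.

5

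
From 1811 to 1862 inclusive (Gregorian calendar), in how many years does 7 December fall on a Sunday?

Track 7 December's weekday year by year (advancing +1, or +2 across a Feb 29):
  1811: Sat  1812: Mon (+2)  1813: Tue (+1)  1814: Wed (+1)  1815: Thu (+1)
  1816: Sat (+2)  1817: Sun (+1) ✓  1818: Mon (+1)  1819: Tue (+1)  1820: Thu (+2)
  1821: Fri (+1)  1822: Sat (+1)  1823: Sun (+1) ✓  1824: Tue (+2)  … (24 more years) …
  1849: Fri (+1)  1850: Sat (+1)  1851: Sun (+1) ✓  1852: Tue (+2)  1853: Wed (+1)
  1854: Thu (+1)  1855: Fri (+1)  1856: Sun (+2) ✓  1857: Mon (+1)  1858: Tue (+1)
  1859: Wed (+1)  1860: Fri (+2)  1861: Sat (+1)  1862: Sun (+1) ✓
Sunday years: 1817, 1823, 1828, 1834, 1845, 1851, 1856, 1862 — 8 in total.

8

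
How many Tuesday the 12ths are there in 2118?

Check the 12th of each month of 2118: Jan 12: Wed, Feb 12: Sat, Mar 12: Sat, Apr 12: Tue, May 12: Thu, Jun 12: Sun, Jul 12: Tue, Aug 12: Fri, Sep 12: Mon, Oct 12: Wed, Nov 12: Sat, Dec 12: Mon.
Tuesday occurs in April, July — 2 months.

2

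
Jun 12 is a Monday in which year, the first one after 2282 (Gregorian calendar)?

From one year to the next, a fixed date's weekday advances by 1, or by 2 when a Feb 29 lies between the two dates.
2282: June 12 is Monday.
2283: Tuesday (+1)
2284: Thursday (+2)
2285: Friday (+1)
2286: Saturday (+1)
2287: Sunday (+1)
2288: Tuesday (+2)
2289: Wednesday (+1)
2290: Thursday (+1)
2291: Friday (+1)
2292: Sunday (+2)
2293: Monday (+1)
Jun 12 falls on a Monday in 2293.

2293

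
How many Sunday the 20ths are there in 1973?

Check the 20th of each month of 1973: Jan 20: Sat, Feb 20: Tue, Mar 20: Tue, Apr 20: Fri, May 20: Sun, Jun 20: Wed, Jul 20: Fri, Aug 20: Mon, Sep 20: Thu, Oct 20: Sat, Nov 20: Tue, Dec 20: Thu.
Sunday occurs in May — 1 month.

1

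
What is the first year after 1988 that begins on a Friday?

1993

Jan 1 advances by 2 weekdays after a leap year and by 1 after a common year.
1988: Jan 1 is Friday (leap).
1989: Sunday
1990: Monday
1991: Tuesday
1992: Wednesday (leap)
1993: Friday
1993 begins on a Friday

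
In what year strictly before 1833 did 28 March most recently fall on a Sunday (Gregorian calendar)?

1830

From one year to the next, a fixed date's weekday advances by 1, or by 2 when a Feb 29 lies between the two dates.
1833: March 28 is Thursday.
1832: Wednesday (−1)
1831: Monday (−2)
1830: Sunday (−1)
28 March falls on a Sunday in 1830.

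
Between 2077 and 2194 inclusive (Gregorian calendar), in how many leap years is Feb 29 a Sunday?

4

Leap years in 2077–2194: 28 of them.
Feb 29 weekday advances by 5 (mod 7) from one leap year to the next four years later (or differs when a century non-leap intervenes).
Leap-day weekdays: 2080:Thu 2084:Tue 2088:Sun✓ 2092:Fri 2096:Wed 2104:Fri 2108:Wed 2112:Mon 2116:Sat 2120:Thu 2124:Tue 2128:Sun✓ 2132:Fri 2136:Wed 2140:Mon 2144:Sat 2148:Thu 2152:Tue 2156:Sun✓ 2160:Fri 2164:Wed 2168:Mon 2172:Sat 2176:Thu 2180:Tue 2184:Sun✓ 2188:Fri 2192:Wed
Sunday: 2088, 2128, 2156, 2184 → 4.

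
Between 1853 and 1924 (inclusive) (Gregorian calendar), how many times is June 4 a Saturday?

11

Track June 4's weekday year by year (advancing +1, or +2 across a Feb 29):
  1853: Sat ✓  1854: Sun (+1)  1855: Mon (+1)  1856: Wed (+2)  1857: Thu (+1)
  1858: Fri (+1)  1859: Sat (+1) ✓  1860: Mon (+2)  1861: Tue (+1)  1862: Wed (+1)
  1863: Thu (+1)  1864: Sat (+2) ✓  1865: Sun (+1)  1866: Mon (+1)  … (44 more years) …
  1911: Sun (+1)  1912: Tue (+2)  1913: Wed (+1)  1914: Thu (+1)  1915: Fri (+1)
  1916: Sun (+2)  1917: Mon (+1)  1918: Tue (+1)  1919: Wed (+1)  1920: Fri (+2)
  1921: Sat (+1) ✓  1922: Sun (+1)  1923: Mon (+1)  1924: Wed (+2)
Saturday years: 1853, 1859, 1864, 1870, 1881, 1887, 1892, 1898, 1904, 1910, 1921 — 11 in total.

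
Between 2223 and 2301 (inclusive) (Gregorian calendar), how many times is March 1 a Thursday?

Track March 1's weekday year by year (advancing +1, or +2 across a Feb 29):
  2223: Sat  2224: Mon (+2)  2225: Tue (+1)  2226: Wed (+1)  2227: Thu (+1) ✓
  2228: Sat (+2)  2229: Sun (+1)  2230: Mon (+1)  2231: Tue (+1)  2232: Thu (+2) ✓
  2233: Fri (+1)  2234: Sat (+1)  2235: Sun (+1)  2236: Tue (+2)  … (51 more years) …
  2288: Thu (+2) ✓  2289: Fri (+1)  2290: Sat (+1)  2291: Sun (+1)  2292: Tue (+2)
  2293: Wed (+1)  2294: Thu (+1) ✓  2295: Fri (+1)  2296: Sun (+2)  2297: Mon (+1)
  2298: Tue (+1)  2299: Wed (+1)  2300: Thu (+1) ✓  2301: Fri (+1)
Thursday years: 2227, 2232, 2238, 2249, 2255, 2260, 2266, 2277, 2283, 2288, 2294, 2300 — 12 in total.

12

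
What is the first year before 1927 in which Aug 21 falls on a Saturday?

From one year to the next, a fixed date's weekday advances by 1, or by 2 when a Feb 29 lies between the two dates.
1927: August 21 is Sunday.
1926: Saturday (−1)
Aug 21 falls on a Saturday in 1926.

1926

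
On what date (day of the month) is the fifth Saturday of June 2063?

30

June 1, 2063 is a Friday, so the first Saturday is the 2nd.
The fifth Saturday is 2 + 28 = 30.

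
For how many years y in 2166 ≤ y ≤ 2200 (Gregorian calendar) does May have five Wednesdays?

15

May has 31 days; it has five Wednesdays when Wednesday falls among the first (month-length − 28) days — i.e. when May 1 is one of Wednesday/Tuesday/Monday.
May 1 by year: 2166:Thu 2167:Fri 2168:Sun 2169:Mon✓ 2170:Tue✓ 2171:Wed✓ 2172:Fri 2173:Sat 2174:Sun 2175:Mon✓ 2176:Wed✓ 2177:Thu 2178:Fri 2179:Sat 2180:Mon✓ …(5 more)… 2186:Mon✓ 2187:Tue✓ 2188:Thu 2189:Fri 2190:Sat 2191:Sun 2192:Tue✓ 2193:Wed✓ 2194:Thu 2195:Fri 2196:Sun 2197:Mon✓ 2198:Tue✓ 2199:Wed✓ 2200:Thu
Years with five Wednesdays: 2169, 2170, 2171, 2175, 2176, 2180, 2181, 2182, 2186, 2187, 2192, 2193, 2197, 2198, 2199 → 15.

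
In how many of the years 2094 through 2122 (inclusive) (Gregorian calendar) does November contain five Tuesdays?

November has 30 days; it has five Tuesdays when Tuesday falls among the first (month-length − 28) days — i.e. when November 1 is one of Tuesday/Monday.
November 1 by year: 2094:Mon✓ 2095:Tue✓ 2096:Thu 2097:Fri 2098:Sat 2099:Sun 2100:Mon✓ 2101:Tue✓ 2102:Wed 2103:Thu 2104:Sat 2105:Sun 2106:Mon✓ 2107:Tue✓ 2108:Thu 2109:Fri 2110:Sat 2111:Sun 2112:Tue✓ 2113:Wed 2114:Thu 2115:Fri 2116:Sun 2117:Mon✓ 2118:Tue✓ 2119:Wed 2120:Fri 2121:Sat 2122:Sun
Years with five Tuesdays: 2094, 2095, 2100, 2101, 2106, 2107, 2112, 2117, 2118 → 9.

9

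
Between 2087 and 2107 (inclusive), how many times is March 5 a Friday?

Track March 5's weekday year by year (advancing +1, or +2 across a Feb 29):
  2087: Wed  2088: Fri (+2) ✓  2089: Sat (+1)  2090: Sun (+1)  2091: Mon (+1)
  2092: Wed (+2)  2093: Thu (+1)  2094: Fri (+1) ✓  2095: Sat (+1)  2096: Mon (+2)
  2097: Tue (+1)  2098: Wed (+1)  2099: Thu (+1)  2100: Fri (+1) ✓  2101: Sat (+1)
  2102: Sun (+1)  2103: Mon (+1)  2104: Wed (+2)  2105: Thu (+1)  2106: Fri (+1) ✓
  2107: Sat (+1)
Friday years: 2088, 2094, 2100, 2106 — 4 in total.

4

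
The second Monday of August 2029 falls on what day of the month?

13

August 1, 2029 is a Wednesday, so the first Monday is the 6th.
The second Monday is 6 + 7 = 13.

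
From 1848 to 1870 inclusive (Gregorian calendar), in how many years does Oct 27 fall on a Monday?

3

Track Oct 27's weekday year by year (advancing +1, or +2 across a Feb 29):
  1848: Fri  1849: Sat (+1)  1850: Sun (+1)  1851: Mon (+1) ✓  1852: Wed (+2)
  1853: Thu (+1)  1854: Fri (+1)  1855: Sat (+1)  1856: Mon (+2) ✓  1857: Tue (+1)
  1858: Wed (+1)  1859: Thu (+1)  1860: Sat (+2)  1861: Sun (+1)  1862: Mon (+1) ✓
  1863: Tue (+1)  1864: Thu (+2)  1865: Fri (+1)  1866: Sat (+1)  1867: Sun (+1)
  1868: Tue (+2)  1869: Wed (+1)  1870: Thu (+1)
Monday years: 1851, 1856, 1862 — 3 in total.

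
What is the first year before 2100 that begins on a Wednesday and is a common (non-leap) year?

2098

Jan 1 advances by 2 weekdays after a leap year and by 1 after a common year.
2100: Jan 1 is Friday.
2099: Thursday
2098: Wednesday
2098 begins on a Wednesday and is a common year.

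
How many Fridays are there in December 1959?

December 1959 has 31 days and begins on Tuesday.
The first Friday is December 4.
Fridays fall on 4, 11, 18, 25 — that's 4.

4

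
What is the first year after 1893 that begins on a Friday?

Jan 1 advances by 2 weekdays after a leap year and by 1 after a common year.
1893: Jan 1 is Sunday.
1894: Monday
1895: Tuesday
1896: Wednesday (leap)
1897: Friday
1897 begins on a Friday

1897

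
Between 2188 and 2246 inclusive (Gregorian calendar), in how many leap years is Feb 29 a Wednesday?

Leap years in 2188–2246: 14 of them.
Feb 29 weekday advances by 5 (mod 7) from one leap year to the next four years later (or differs when a century non-leap intervenes).
Leap-day weekdays: 2188:Fri 2192:Wed✓ 2196:Mon 2204:Wed✓ 2208:Mon 2212:Sat 2216:Thu 2220:Tue 2224:Sun 2228:Fri 2232:Wed✓ 2236:Mon 2240:Sat 2244:Thu
Wednesday: 2192, 2204, 2232 → 3.

3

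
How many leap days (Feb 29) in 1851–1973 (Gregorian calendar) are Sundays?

4

Leap years in 1851–1973: 30 of them.
Feb 29 weekday advances by 5 (mod 7) from one leap year to the next four years later (or differs when a century non-leap intervenes).
Leap-day weekdays: 1852:Sun✓ 1856:Fri 1860:Wed 1864:Mon 1868:Sat 1872:Thu 1876:Tue 1880:Sun✓ 1884:Fri 1888:Wed 1892:Mon 1896:Sat 1904:Mon …(4 more)… 1924:Fri 1928:Wed 1932:Mon 1936:Sat 1940:Thu 1944:Tue 1948:Sun✓ 1952:Fri 1956:Wed 1960:Mon 1964:Sat 1968:Thu 1972:Tue
Sunday: 1852, 1880, 1920, 1948 → 4.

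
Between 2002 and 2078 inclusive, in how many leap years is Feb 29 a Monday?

3

Leap years in 2002–2078: 19 of them.
Feb 29 weekday advances by 5 (mod 7) from one leap year to the next four years later (or differs when a century non-leap intervenes).
Leap-day weekdays: 2004:Sun 2008:Fri 2012:Wed 2016:Mon✓ 2020:Sat 2024:Thu 2028:Tue 2032:Sun 2036:Fri 2040:Wed 2044:Mon✓ 2048:Sat 2052:Thu 2056:Tue 2060:Sun 2064:Fri 2068:Wed 2072:Mon✓ 2076:Sat
Monday: 2016, 2044, 2072 → 3.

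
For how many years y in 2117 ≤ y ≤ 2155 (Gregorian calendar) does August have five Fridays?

17

August has 31 days; it has five Fridays when Friday falls among the first (month-length − 28) days — i.e. when August 1 is one of Friday/Thursday/Wednesday.
August 1 by year: 2117:Sun 2118:Mon 2119:Tue 2120:Thu✓ 2121:Fri✓ 2122:Sat 2123:Sun 2124:Tue 2125:Wed✓ 2126:Thu✓ 2127:Fri✓ 2128:Sun 2129:Mon 2130:Tue 2131:Wed✓ …(9 more)… 2141:Tue 2142:Wed✓ 2143:Thu✓ 2144:Sat 2145:Sun 2146:Mon 2147:Tue 2148:Thu✓ 2149:Fri✓ 2150:Sat 2151:Sun 2152:Tue 2153:Wed✓ 2154:Thu✓ 2155:Fri✓
Years with five Fridays: 2120, 2121, 2125, 2126, 2127, 2131, 2132, 2136, 2137, 2138, 2142, 2143, 2148, 2149, 2153, 2154, 2155 → 17.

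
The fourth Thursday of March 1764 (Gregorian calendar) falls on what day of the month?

22

March 1, 1764 is a Thursday, so the first Thursday is the 1st.
The fourth Thursday is 1 + 21 = 22.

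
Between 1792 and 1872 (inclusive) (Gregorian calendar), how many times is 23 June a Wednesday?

Track 23 June's weekday year by year (advancing +1, or +2 across a Feb 29):
  1792: Sat  1793: Sun (+1)  1794: Mon (+1)  1795: Tue (+1)  1796: Thu (+2)
  1797: Fri (+1)  1798: Sat (+1)  1799: Sun (+1)  1800: Mon (+1)  1801: Tue (+1)
  1802: Wed (+1) ✓  1803: Thu (+1)  1804: Sat (+2)  1805: Sun (+1)  … (53 more years) …
  1859: Thu (+1)  1860: Sat (+2)  1861: Sun (+1)  1862: Mon (+1)  1863: Tue (+1)
  1864: Thu (+2)  1865: Fri (+1)  1866: Sat (+1)  1867: Sun (+1)  1868: Tue (+2)
  1869: Wed (+1) ✓  1870: Thu (+1)  1871: Fri (+1)  1872: Sun (+2)
Wednesday years: 1802, 1813, 1819, 1824, 1830, 1841, 1847, 1852, 1858, 1869 — 10 in total.

10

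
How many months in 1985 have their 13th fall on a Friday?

2

Check the 13th of each month of 1985: Jan 13: Sun, Feb 13: Wed, Mar 13: Wed, Apr 13: Sat, May 13: Mon, Jun 13: Thu, Jul 13: Sat, Aug 13: Tue, Sep 13: Fri, Oct 13: Sun, Nov 13: Wed, Dec 13: Fri.
Friday occurs in September, December — 2 months.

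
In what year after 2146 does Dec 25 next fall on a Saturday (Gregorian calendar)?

From one year to the next, a fixed date's weekday advances by 1, or by 2 when a Feb 29 lies between the two dates.
2146: December 25 is Sunday.
2147: Monday (+1)
2148: Wednesday (+2)
2149: Thursday (+1)
2150: Friday (+1)
2151: Saturday (+1)
Dec 25 falls on a Saturday in 2151.

2151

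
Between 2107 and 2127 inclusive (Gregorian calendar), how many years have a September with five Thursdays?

September has 30 days; it has five Thursdays when Thursday falls among the first (month-length − 28) days — i.e. when September 1 is one of Thursday/Wednesday.
September 1 by year: 2107:Thu✓ 2108:Sat 2109:Sun 2110:Mon 2111:Tue 2112:Thu✓ 2113:Fri 2114:Sat 2115:Sun 2116:Tue 2117:Wed✓ 2118:Thu✓ 2119:Fri 2120:Sun 2121:Mon 2122:Tue 2123:Wed✓ 2124:Fri 2125:Sat 2126:Sun 2127:Mon
Years with five Thursdays: 2107, 2112, 2117, 2118, 2123 → 5.

5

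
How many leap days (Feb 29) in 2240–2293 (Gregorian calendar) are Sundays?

Leap years in 2240–2293: 14 of them.
Feb 29 weekday advances by 5 (mod 7) from one leap year to the next four years later (or differs when a century non-leap intervenes).
Leap-day weekdays: 2240:Sat 2244:Thu 2248:Tue 2252:Sun✓ 2256:Fri 2260:Wed 2264:Mon 2268:Sat 2272:Thu 2276:Tue 2280:Sun✓ 2284:Fri 2288:Wed 2292:Mon
Sunday: 2252, 2280 → 2.

2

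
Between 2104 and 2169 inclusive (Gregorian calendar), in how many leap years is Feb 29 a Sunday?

Leap years in 2104–2169: 17 of them.
Feb 29 weekday advances by 5 (mod 7) from one leap year to the next four years later (or differs when a century non-leap intervenes).
Leap-day weekdays: 2104:Fri 2108:Wed 2112:Mon 2116:Sat 2120:Thu 2124:Tue 2128:Sun✓ 2132:Fri 2136:Wed 2140:Mon 2144:Sat 2148:Thu 2152:Tue 2156:Sun✓ 2160:Fri 2164:Wed 2168:Mon
Sunday: 2128, 2156 → 2.

2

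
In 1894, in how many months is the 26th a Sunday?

Check the 26th of each month of 1894: Jan 26: Fri, Feb 26: Mon, Mar 26: Mon, Apr 26: Thu, May 26: Sat, Jun 26: Tue, Jul 26: Thu, Aug 26: Sun, Sep 26: Wed, Oct 26: Fri, Nov 26: Mon, Dec 26: Wed.
Sunday occurs in August — 1 month.

1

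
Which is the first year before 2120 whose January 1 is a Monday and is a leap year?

2080

Jan 1 advances by 2 weekdays after a leap year and by 1 after a common year.
2120: Jan 1 is Monday (leap).
2119: Sunday
2118: Saturday
2117: Friday
2116: Wednesday (leap)
2115: Tuesday
2114: Monday
2113: Sunday
2112: Friday (leap)
2111: Thursday
2110: Wednesday
2109: Tuesday
2108: Sunday (leap)
2107: Saturday
2106: Friday
2105: Thursday
2104: Tuesday (leap)
2103: Monday
2102: Sunday
2101: Saturday
2100: Friday
2099: Thursday
2098: Wednesday
2097: Tuesday
2096: Sunday (leap)
2095: Saturday
2094: Friday
2093: Thursday
2092: Tuesday (leap)
2091: Monday
2090: Sunday
2089: Saturday
2088: Thursday (leap)
2087: Wednesday
2086: Tuesday
2085: Monday
2084: Saturday (leap)
2083: Friday
2082: Thursday
2081: Wednesday
2080: Monday (leap)
2080 begins on a Monday and is a leap year.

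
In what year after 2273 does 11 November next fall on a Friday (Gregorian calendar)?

2281

From one year to the next, a fixed date's weekday advances by 1, or by 2 when a Feb 29 lies between the two dates.
2273: November 11 is Tuesday.
2274: Wednesday (+1)
2275: Thursday (+1)
2276: Saturday (+2)
2277: Sunday (+1)
2278: Monday (+1)
2279: Tuesday (+1)
2280: Thursday (+2)
2281: Friday (+1)
11 November falls on a Friday in 2281.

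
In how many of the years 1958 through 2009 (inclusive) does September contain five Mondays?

September has 30 days; it has five Mondays when Monday falls among the first (month-length − 28) days — i.e. when September 1 is one of Monday/Sunday.
September 1 by year: 1958:Mon✓ 1959:Tue 1960:Thu 1961:Fri 1962:Sat 1963:Sun✓ 1964:Tue 1965:Wed 1966:Thu 1967:Fri 1968:Sun✓ 1969:Mon✓ 1970:Tue 1971:Wed 1972:Fri …(22 more)… 1995:Fri 1996:Sun✓ 1997:Mon✓ 1998:Tue 1999:Wed 2000:Fri 2001:Sat 2002:Sun✓ 2003:Mon✓ 2004:Wed 2005:Thu 2006:Fri 2007:Sat 2008:Mon✓ 2009:Tue
Years with five Mondays: 1958, 1963, 1968, 1969, 1974, 1975, 1980, 1985, 1986, 1991, 1996, 1997, 2002, 2003, 2008 → 15.

15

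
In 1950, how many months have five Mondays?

A month of length L has five Mondays iff its first Monday is on day ≤ L−28 (so day 1–3 in a 31-day month, 1–2 in a 30-day month, day 1 in a leap February).
Checking each month of 1950: Jan starts Sun (31d) ✓; Feb starts Wed (28d); Mar starts Wed (31d); Apr starts Sat (30d); May starts Mon (31d) ✓; Jun starts Thu (30d); Jul starts Sat (31d) ✓; Aug starts Tue (31d); Sep starts Fri (30d); Oct starts Sun (31d) ✓; Nov starts Wed (30d); Dec starts Fri (31d).
Five-Monday months: January, May, July, October → 4.

4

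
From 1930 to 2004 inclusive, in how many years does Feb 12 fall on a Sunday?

Track Feb 12's weekday year by year (advancing +1, or +2 across a Feb 29):
  1930: Wed  1931: Thu (+1)  1932: Fri (+1)  1933: Sun (+2) ✓  1934: Mon (+1)
  1935: Tue (+1)  1936: Wed (+1)  1937: Fri (+2)  1938: Sat (+1)  1939: Sun (+1) ✓
  1940: Mon (+1)  1941: Wed (+2)  1942: Thu (+1)  1943: Fri (+1)  … (47 more years) …
  1991: Tue (+1)  1992: Wed (+1)  1993: Fri (+2)  1994: Sat (+1)  1995: Sun (+1) ✓
  1996: Mon (+1)  1997: Wed (+2)  1998: Thu (+1)  1999: Fri (+1)  2000: Sat (+1)
  2001: Mon (+2)  2002: Tue (+1)  2003: Wed (+1)  2004: Thu (+1)
Sunday years: 1933, 1939, 1950, 1956, 1961, 1967, 1978, 1984, 1989, 1995 — 10 in total.

10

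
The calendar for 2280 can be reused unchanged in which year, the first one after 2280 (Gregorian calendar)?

2320

Two years share a calendar iff Jan 1 falls on the same weekday and both are leap or both are common. 2280: Jan 1 is Thursday, leap year.
2281: Jan 1 Saturday, common
2282: Jan 1 Sunday, common
2283: Jan 1 Monday, common
2284: Jan 1 Tuesday, leap
2285: Jan 1 Thursday, common
2286: Jan 1 Friday, common
2287: Jan 1 Saturday, common
2288: Jan 1 Sunday, leap
2289: Jan 1 Tuesday, common
2290: Jan 1 Wednesday, common
2291: Jan 1 Thursday, common
2292: Jan 1 Friday, leap
2293: Jan 1 Sunday, common
2294: Jan 1 Monday, common
2295: Jan 1 Tuesday, common
2296: Jan 1 Wednesday, leap
2297: Jan 1 Friday, common
2298: Jan 1 Saturday, common
2299: Jan 1 Sunday, common
2300: Jan 1 Monday, common
2301: Jan 1 Tuesday, common
2302: Jan 1 Wednesday, common
2303: Jan 1 Thursday, common
2304: Jan 1 Friday, leap
2305: Jan 1 Sunday, common
2306: Jan 1 Monday, common
2307: Jan 1 Tuesday, common
2308: Jan 1 Wednesday, leap
2309: Jan 1 Friday, common
2310: Jan 1 Saturday, common
2311: Jan 1 Sunday, common
2312: Jan 1 Monday, leap
2313: Jan 1 Wednesday, common
2314: Jan 1 Thursday, common
2315: Jan 1 Friday, common
2316: Jan 1 Saturday, leap
2317: Jan 1 Monday, common
2318: Jan 1 Tuesday, common
2319: Jan 1 Wednesday, common
2320: Jan 1 Thursday, leap
2320 matches on both conditions.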